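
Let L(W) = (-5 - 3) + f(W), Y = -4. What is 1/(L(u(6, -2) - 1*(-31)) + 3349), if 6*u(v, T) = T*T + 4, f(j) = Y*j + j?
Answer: 1/3244 ≈ 0.00030826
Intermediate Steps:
f(j) = -3*j (f(j) = -4*j + j = -3*j)
u(v, T) = 2/3 + T**2/6 (u(v, T) = (T*T + 4)/6 = (T**2 + 4)/6 = (4 + T**2)/6 = 2/3 + T**2/6)
L(W) = -8 - 3*W (L(W) = (-5 - 3) - 3*W = -8 - 3*W)
1/(L(u(6, -2) - 1*(-31)) + 3349) = 1/((-8 - 3*((2/3 + (1/6)*(-2)**2) - 1*(-31))) + 3349) = 1/((-8 - 3*((2/3 + (1/6)*4) + 31)) + 3349) = 1/((-8 - 3*((2/3 + 2/3) + 31)) + 3349) = 1/((-8 - 3*(4/3 + 31)) + 3349) = 1/((-8 - 3*97/3) + 3349) = 1/((-8 - 97) + 3349) = 1/(-105 + 3349) = 1/3244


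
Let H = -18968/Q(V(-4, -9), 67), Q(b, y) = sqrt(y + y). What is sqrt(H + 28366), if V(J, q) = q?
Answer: sqrt(127334974 - 635428*sqrt(134))/67 ≈ 163.49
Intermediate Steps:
Q(b, y) = sqrt(2)*sqrt(y) (Q(b, y) = sqrt(2*y) = sqrt(2)*sqrt(y))
H = -9484*sqrt(134)/67 (H = -18968*sqrt(134)/134 = -9484*sqrt(134)/67 ≈ -1638.6)
sqrt(H + 28366) = sqrt(-9484*sqrt(134)/67 + 28366) = sqrt(28366 - 9484*sqrt(134)/67)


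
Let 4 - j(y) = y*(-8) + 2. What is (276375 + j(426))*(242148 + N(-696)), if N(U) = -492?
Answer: 67611723960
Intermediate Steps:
j(y) = 2 + 8*y (j(y) = 4 - (y*(-8) + 2) = 4 - (-8*y + 2) = 4 - (2 - 8*y) = 4 + (-2 + 8*y) = 2 + 8*y)
(276375 + j(426))*(242148 + N(-696)) = (276375 + (2 + 8*426))*(242148 - 492) = (276375 + (2 + 3408))*241656 = (276375 + 3410)*241656 = 279785*241656 = 67611723960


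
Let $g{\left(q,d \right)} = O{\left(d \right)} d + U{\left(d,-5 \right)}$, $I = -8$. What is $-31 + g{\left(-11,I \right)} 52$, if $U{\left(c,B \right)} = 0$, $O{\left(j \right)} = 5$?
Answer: $-2111$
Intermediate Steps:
$g{\left(q,d \right)} = 5 d$ ($g{\left(q,d \right)} = 5 d + 0 = 5 d$)
$-31 + g{\left(-11,I \right)} 52 = -31 + 5 \left(-8\right) 52 = -31 - 2080 = -2111$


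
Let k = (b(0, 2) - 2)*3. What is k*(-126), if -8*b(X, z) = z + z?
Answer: 945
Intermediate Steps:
b(X, z) = -z/4 (b(X, z) = -(z + z)/8 = -z/4)
k = -15/2 (k = (-1/4*2 - 2)*3 = (-1/2 - 2)*3 = -5/2*3 = -15/2 ≈ -7.5000)
k*(-126) = -15/2*(-126) = 945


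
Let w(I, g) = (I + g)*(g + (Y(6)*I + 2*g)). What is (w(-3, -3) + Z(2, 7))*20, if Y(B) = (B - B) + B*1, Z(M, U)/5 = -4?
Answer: 2840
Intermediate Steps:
Z(M, U) = -20 (Z(M, U) = 5*(-4) = -20)
Y(B) = B (Y(B) = 0 + B = B)
w(I, g) = (I + g)*(3*g + 6*I) (w(I, g) = (I + g)*(g + (6*I + 2*g)) = (I + g)*(g + (2*g + 6*I)) = (I + g)*(3*g + 6*I))
(w(-3, -3) + Z(2, 7))*20 = ((3*(-3)² + 6*(-3)² + 9*(-3)*(-3)) - 20)*20 = ((3*9 + 6*9 + 81) - 20)*20 = ((27 + 54 + 81) - 20)*20 = (162 - 20)*20 = 142*20 = 2840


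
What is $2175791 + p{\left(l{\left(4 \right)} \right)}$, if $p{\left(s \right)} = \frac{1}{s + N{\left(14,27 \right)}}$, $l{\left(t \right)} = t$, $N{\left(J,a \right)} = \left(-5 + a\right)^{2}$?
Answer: $\frac{1061786009}{488} \approx 2.1758 \cdot 10^{6}$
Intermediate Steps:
$p{\left(s \right)} = \frac{1}{484 + s}$ ($p{\left(s \right)} = \frac{1}{s + \left(-5 + 27\right)^{2}} = \frac{1}{s + 22^{2}} = \frac{1}{s + 484} = \frac{1}{484 + s}$)
$2175791 + p{\left(l{\left(4 \right)} \right)} = 2175791 + \frac{1}{484 + 4} = 2175791 + \frac{1}{488} = \frac{1061786009}{488}$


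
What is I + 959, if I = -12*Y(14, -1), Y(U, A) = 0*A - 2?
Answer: 983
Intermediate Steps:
Y(U, A) = -2 (Y(U, A) = 0 - 2 = -2)
I = 24 (I = -12*(-2) = 24)
I + 959 = 24 + 959 = 983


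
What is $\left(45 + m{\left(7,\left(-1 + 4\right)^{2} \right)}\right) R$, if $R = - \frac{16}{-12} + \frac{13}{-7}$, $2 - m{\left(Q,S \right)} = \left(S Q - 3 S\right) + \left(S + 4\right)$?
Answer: $\frac{22}{21} \approx 1.0476$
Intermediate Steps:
$m{\left(Q,S \right)} = -2 + 2 S - Q S$ ($m{\left(Q,S \right)} = 2 - \left(\left(S Q - 3 S\right) + \left(S + 4\right)\right) = 2 - \left(\left(Q S - 3 S\right) + \left(4 + S\right)\right) = 2 - \left(\left(- 3 S + Q S\right) + \left(4 + S\right)\right) = 2 - \left(4 - 2 S + Q S\right) = -2 + 2 S - Q S$)
$R = - \frac{11}{21}$ ($R = \left(-16\right) \left(- \frac{1}{12}\right) + 13 \left(- \frac{1}{7}\right) = \frac{4}{3} - \frac{13}{7} = - \frac{11}{21} \approx -0.52381$)
$\left(45 + m{\left(7,\left(-1 + 4\right)^{2} \right)}\right) R = \left(45 - \left(2 + 5 \left(-1 + 4\right)^{2}\right)\right) \left(- \frac{11}{21}\right) = \left(45 - \left(2 + 45\right)\right) \left(- \frac{11}{21}\right) = \left(45 - \left(-16 + 63\right)\right) \left(- \frac{11}{21}\right) = \left(45 - 47\right) \left(- \frac{11}{21}\right) = \left(-2\right) \left(- \frac{11}{21}\right) = \frac{22}{21}$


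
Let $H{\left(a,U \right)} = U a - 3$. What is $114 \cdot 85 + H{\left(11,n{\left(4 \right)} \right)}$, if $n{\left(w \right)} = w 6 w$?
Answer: $10743$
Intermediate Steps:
$n{\left(w \right)} = 6 w^{2}$ ($n{\left(w \right)} = 6 w w = 6 w^{2}$)
$H{\left(a,U \right)} = -3 + U a$
$114 \cdot 85 + H{\left(11,n{\left(4 \right)} \right)} = 114 \cdot 85 - \left(3 - 6 \cdot 4^{2} \cdot 11\right) = 9690 - \left(3 - 6 \cdot 16 \cdot 11\right) = 9690 + \left(-3 + 96 \cdot 11\right) = 9690 + \left(-3 + 1056\right) = 9690 + 1053 = 10743$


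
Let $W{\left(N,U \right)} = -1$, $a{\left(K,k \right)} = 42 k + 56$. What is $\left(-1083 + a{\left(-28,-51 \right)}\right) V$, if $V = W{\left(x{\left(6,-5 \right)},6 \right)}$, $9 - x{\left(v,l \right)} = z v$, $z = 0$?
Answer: $3169$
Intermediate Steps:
$a{\left(K,k \right)} = 56 + 42 k$
$x{\left(v,l \right)} = 9$ ($x{\left(v,l \right)} = 9 - 0 v = 9 - 0 = 9 + 0 = 9$)
$V = -1$
$\left(-1083 + a{\left(-28,-51 \right)}\right) V = \left(-1083 + \left(56 + 42 \left(-51\right)\right)\right) \left(-1\right) = \left(-1083 + \left(56 - 2142\right)\right) \left(-1\right) = \left(-1083 - 2086\right) \left(-1\right) = \left(-3169\right) \left(-1\right) = 3169$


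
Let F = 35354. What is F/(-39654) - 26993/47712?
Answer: -459531745/315328608 ≈ -1.4573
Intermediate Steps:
F/(-39654) - 26993/47712 = 35354/(-39654) - 26993/47712 = 35354*(-1/39654) - 26993*1/47712 = -17677/19827 - 26993/47712 = -459531745/315328608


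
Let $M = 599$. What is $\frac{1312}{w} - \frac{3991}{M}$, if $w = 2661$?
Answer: $- \frac{9834163}{1593939} \approx -6.1697$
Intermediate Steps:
$\frac{1312}{w} - \frac{3991}{M} = \frac{1312}{2661} - \frac{3991}{599} = - \frac{9834163}{1593939}$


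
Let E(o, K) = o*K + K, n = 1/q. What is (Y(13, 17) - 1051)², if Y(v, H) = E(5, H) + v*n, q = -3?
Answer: 8179600/9 ≈ 9.0884e+5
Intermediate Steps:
n = -⅓ (n = 1/(-3) = -⅓ ≈ -0.33333)
E(o, K) = K + K*o (E(o, K) = K*o + K = K + K*o)
Y(v, H) = 6*H - v/3 (Y(v, H) = H*(1 + 5) + v*(-⅓) = H*6 - v/3 = 6*H - v/3)
(Y(13, 17) - 1051)² = ((6*17 - ⅓*13) - 1051)² = ((102 - 13/3) - 1051)² = (293/3 - 1051)² = (-2860/3)² = 8179600/9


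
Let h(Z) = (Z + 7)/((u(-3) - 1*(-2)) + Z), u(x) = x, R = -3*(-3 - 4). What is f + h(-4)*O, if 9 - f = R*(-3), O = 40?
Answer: 48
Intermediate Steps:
R = 21 (R = -3*(-7) = 21)
h(Z) = (7 + Z)/(-1 + Z) (h(Z) = (Z + 7)/((-3 - 1*(-2)) + Z) = (7 + Z)/((-3 + 2) + Z) = (7 + Z)/(-1 + Z))
f = 72 (f = 9 - 21*(-3) = 9 - 1*(-63) = 9 + 63 = 72)
f + h(-4)*O = 72 + ((7 - 4)/(-1 - 4))*40 = 72 + (3/(-5))*40 = 72 - ⅕*3*40 = 72 - ⅗*40 = 72 - 24 = 48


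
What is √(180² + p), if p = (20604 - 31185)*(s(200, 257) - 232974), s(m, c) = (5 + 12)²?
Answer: √2462072385 ≈ 49619.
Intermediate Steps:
s(m, c) = 289 (s(m, c) = 17² = 289)
p = 2462039985 (p = (20604 - 31185)*(289 - 232974) = -10581*(-232685) = 2462039985)
√(180² + p) = √(180² + 2462039985) = √(32400 + 2462039985) = √2462072385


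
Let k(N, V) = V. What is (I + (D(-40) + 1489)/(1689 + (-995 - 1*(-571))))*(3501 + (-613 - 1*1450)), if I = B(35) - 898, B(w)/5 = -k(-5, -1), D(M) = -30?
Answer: -1622331468/1265 ≈ -1.2825e+6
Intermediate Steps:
B(w) = 5 (B(w) = 5*(-1*(-1)) = 5*1 = 5)
I = -893 (I = 5 - 898 = -893)
(I + (D(-40) + 1489)/(1689 + (-995 - 1*(-571))))*(3501 + (-613 - 1*1450)) = (-893 + (-30 + 1489)/(1689 + (-995 - 1*(-571))))*(3501 + (-613 - 1*1450)) = (-893 + 1459/(1689 + (-995 + 571)))*(3501 + (-613 - 1450)) = (-893 + 1459/(1689 - 424))*(3501 - 2063) = (-893 + 1459/1265)*1438 = -1128186/1265*1438 = -1622331468/1265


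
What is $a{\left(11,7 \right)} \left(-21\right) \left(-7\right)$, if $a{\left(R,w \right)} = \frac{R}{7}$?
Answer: $231$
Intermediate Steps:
$a{\left(R,w \right)} = \frac{R}{7}$ ($a{\left(R,w \right)} = R \frac{1}{7} = \frac{R}{7}$)
$a{\left(11,7 \right)} \left(-21\right) \left(-7\right) = \frac{1}{7} \cdot 11 \left(-21\right) \left(-7\right) = \frac{11}{7} \left(-21\right) \left(-7\right) = \left(-33\right) \left(-7\right) = 231$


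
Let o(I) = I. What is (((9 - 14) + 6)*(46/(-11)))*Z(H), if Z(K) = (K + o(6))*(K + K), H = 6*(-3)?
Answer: -19872/11 ≈ -1806.5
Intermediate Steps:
H = -18
Z(K) = 2*K*(6 + K) (Z(K) = (K + 6)*(K + K) = (6 + K)*(2*K) = 2*K*(6 + K))
(((9 - 14) + 6)*(46/(-11)))*Z(H) = (((9 - 14) + 6)*(46/(-11)))*(2*(-18)*(6 - 18)) = ((-5 + 6)*(46*(-1/11)))*(2*(-18)*(-12)) = (1*(-46/11))*432 = -46/11*432 = -19872/11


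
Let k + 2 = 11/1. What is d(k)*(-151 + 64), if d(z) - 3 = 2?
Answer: -435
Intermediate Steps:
k = 9 (k = -2 + 11/1 = -2 + 11*1 = -2 + 11 = 9)
d(z) = 5 (d(z) = 3 + 2 = 5)
d(k)*(-151 + 64) = 5*(-151 + 64) = 5*(-87) = -435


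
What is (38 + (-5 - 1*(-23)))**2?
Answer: 3136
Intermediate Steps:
(38 + (-5 - 1*(-23)))**2 = (38 + (-5 + 23))**2 = (38 + 18)**2 = 56**2 = 3136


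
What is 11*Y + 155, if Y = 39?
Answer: 584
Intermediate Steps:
11*Y + 155 = 11*39 + 155 = 429 + 155 = 584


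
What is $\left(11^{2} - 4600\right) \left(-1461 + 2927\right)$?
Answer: $-6566214$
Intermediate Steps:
$\left(11^{2} - 4600\right) \left(-1461 + 2927\right) = \left(121 - 4600\right) 1466 = \left(-4479\right) 1466 = -6566214$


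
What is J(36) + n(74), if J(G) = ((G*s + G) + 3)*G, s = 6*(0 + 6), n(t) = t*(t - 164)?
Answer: 41400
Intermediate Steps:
n(t) = t*(-164 + t)
s = 36 (s = 6*6 = 36)
J(G) = G*(3 + 37*G) (J(G) = ((G*36 + G) + 3)*G = ((36*G + G) + 3)*G = (37*G + 3)*G = (3 + 37*G)*G = G*(3 + 37*G))
J(36) + n(74) = 36*(3 + 37*36) + 74*(-164 + 74) = 36*(3 + 1332) + 74*(-90) = 36*1335 - 6660 = 48060 - 6660 = 41400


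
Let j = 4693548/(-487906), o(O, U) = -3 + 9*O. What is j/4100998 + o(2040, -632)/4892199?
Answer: 3058965634902422/815734038757016951 ≈ 0.0037500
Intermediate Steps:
j = -2346774/243953 (j = 4693548*(-1/487906) = -2346774/243953 ≈ -9.6198)
j/4100998 + o(2040, -632)/4892199 = -2346774/243953/4100998 + (-3 + 9*2040)/4892199 = -2346774/243953*1/4100998 + (-3 + 18360)*(1/4892199) = -1173387/500225382547 + 18357*(1/4892199) = -1173387/500225382547 + 6119/1630733 = 3058965634902422/815734038757016951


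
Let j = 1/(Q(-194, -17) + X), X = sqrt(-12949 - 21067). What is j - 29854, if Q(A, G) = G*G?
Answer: (-119416*sqrt(2126) + 8627805*I)/(-289*I + 4*sqrt(2126)) ≈ -29854.0 - 0.001564*I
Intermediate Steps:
Q(A, G) = G**2
X = 4*I*sqrt(2126) (X = sqrt(-34016) = 4*I*sqrt(2126) ≈ 184.43*I)
j = 1/(289 + 4*I*sqrt(2126)) (j = 1/((-17)**2 + 4*I*sqrt(2126)) = 1/(289 + 4*I*sqrt(2126)) ≈ 0.0024588 - 0.0015692*I)
j - 29854 = (289/117537 - 4*I*sqrt(2126)/117537) - 29854 = -3508949309/117537 - 4*I*sqrt(2126)/117537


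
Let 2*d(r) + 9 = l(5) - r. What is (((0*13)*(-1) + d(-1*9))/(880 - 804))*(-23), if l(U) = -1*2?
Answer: 23/76 ≈ 0.30263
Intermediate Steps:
l(U) = -2
d(r) = -11/2 - r/2 (d(r) = -9/2 + (-2 - r)/2 = -9/2 + (-1 - r/2) = -11/2 - r/2)
(((0*13)*(-1) + d(-1*9))/(880 - 804))*(-23) = (((0*13)*(-1) + (-11/2 - (-1)*9/2))/(880 - 804))*(-23) = ((0*(-1) + (-11/2 - ½*(-9)))/76)*(-23) = ((0 + (-11/2 + 9/2))*(1/76))*(-23) = ((0 - 1)*(1/76))*(-23) = -1*1/76*(-23) = -1/76*(-23) = 23/76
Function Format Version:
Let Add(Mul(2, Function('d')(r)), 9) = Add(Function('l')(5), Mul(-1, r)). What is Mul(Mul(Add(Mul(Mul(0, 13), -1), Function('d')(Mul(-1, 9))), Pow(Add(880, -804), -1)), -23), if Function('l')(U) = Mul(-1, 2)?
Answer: Rational(23, 76) ≈ 0.30263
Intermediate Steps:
Function('l')(U) = -2
Function('d')(r) = Add(Rational(-11, 2), Mul(Rational(-1, 2), r)) (Function('d')(r) = Add(Rational(-9, 2), Mul(Rational(1, 2), Add(-2, Mul(-1, r)))) = Add(Rational(-9, 2), Add(-1, Mul(Rational(-1, 2), r))) = Add(Rational(-11, 2), Mul(Rational(-1, 2), r)))
Mul(Mul(Add(Mul(Mul(0, 13), -1), Function('d')(Mul(-1, 9))), Pow(Add(880, -804), -1)), -23) = Mul(Mul(Add(Mul(Mul(0, 13), -1), Add(Rational(-11, 2), Mul(Rational(-1, 2), Mul(-1, 9)))), Pow(Add(880, -804), -1)), -23) = Mul(Mul(Add(Mul(0, -1), Add(Rational(-11, 2), Mul(Rational(-1, 2), -9))), Pow(76, -1)), -23) = Mul(Mul(Add(0, Add(Rational(-11, 2), Rational(9, 2))), Rational(1, 76)), -23) = Mul(Mul(Add(0, -1), Rational(1, 76)), -23) = Mul(Mul(-1, Rational(1, 76)), -23) = Mul(Rational(-1, 76), -23) = Rational(23, 76)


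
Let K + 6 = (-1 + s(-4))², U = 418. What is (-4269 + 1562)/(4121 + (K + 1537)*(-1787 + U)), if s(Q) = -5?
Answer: 2707/2141102 ≈ 0.0012643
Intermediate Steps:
K = 30 (K = -6 + (-1 - 5)² = -6 + (-6)² = -6 + 36 = 30)
(-4269 + 1562)/(4121 + (K + 1537)*(-1787 + U)) = (-4269 + 1562)/(4121 + (30 + 1537)*(-1787 + 418)) = -2707/(4121 + 1567*(-1369)) = -2707/(4121 - 2145223) = -2707/(-2141102) = -2707*(-1/2141102) = 2707/2141102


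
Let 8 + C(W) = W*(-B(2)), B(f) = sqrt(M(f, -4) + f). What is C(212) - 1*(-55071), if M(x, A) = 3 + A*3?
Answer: 55063 - 212*I*sqrt(7) ≈ 55063.0 - 560.9*I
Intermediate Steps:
M(x, A) = 3 + 3*A
B(f) = sqrt(-9 + f) (B(f) = sqrt((3 + 3*(-4)) + f) = sqrt((3 - 12) + f) = sqrt(-9 + f))
C(W) = -8 - I*W*sqrt(7) (C(W) = -8 + W*(-sqrt(-9 + 2)) = -8 + W*(-sqrt(-7)) = -8 + W*(-I*sqrt(7)) = -8 - I*W*sqrt(7))
C(212) - 1*(-55071) = (-8 - 1*I*212*sqrt(7)) - 1*(-55071) = (-8 - 212*I*sqrt(7)) + 55071 = 55063 - 212*I*sqrt(7)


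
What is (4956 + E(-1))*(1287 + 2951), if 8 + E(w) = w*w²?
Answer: 20965386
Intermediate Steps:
E(w) = -8 + w³ (E(w) = -8 + w*w² = -8 + w³)
(4956 + E(-1))*(1287 + 2951) = (4956 + (-8 + (-1)³))*(1287 + 2951) = (4956 + (-8 - 1))*4238 = (4956 - 9)*4238 = 4947*4238 = 20965386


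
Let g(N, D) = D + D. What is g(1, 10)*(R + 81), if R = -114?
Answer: -660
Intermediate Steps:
g(N, D) = 2*D
g(1, 10)*(R + 81) = (2*10)*(-114 + 81) = 20*(-33) = -660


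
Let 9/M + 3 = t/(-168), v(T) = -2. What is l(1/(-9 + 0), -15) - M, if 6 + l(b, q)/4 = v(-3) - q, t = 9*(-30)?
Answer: 448/13 ≈ 34.462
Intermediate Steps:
t = -270
l(b, q) = -32 - 4*q (l(b, q) = -24 + 4*(-2 - q) = -24 + (-8 - 4*q) = -32 - 4*q)
M = -84/13 (M = 9/(-3 - 270/(-168)) = 9/(-3 - 270*(-1/168)) = 9/(-3 + 45/28) = 9/(-39/28) = 9*(-28/39) = -84/13 ≈ -6.4615)
l(1/(-9 + 0), -15) - M = (-32 - 4*(-15)) - 1*(-84/13) = (-32 + 60) + 84/13 = 28 + 84/13 = 448/13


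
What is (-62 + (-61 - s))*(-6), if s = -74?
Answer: 294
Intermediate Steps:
(-62 + (-61 - s))*(-6) = (-62 + (-61 - 1*(-74)))*(-6) = (-62 + (-61 + 74))*(-6) = (-62 + 13)*(-6) = -49*(-6) = 294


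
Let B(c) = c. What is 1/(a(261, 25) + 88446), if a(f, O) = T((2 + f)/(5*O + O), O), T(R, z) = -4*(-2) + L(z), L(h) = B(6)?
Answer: 1/88460 ≈ 1.1305e-5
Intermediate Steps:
L(h) = 6
T(R, z) = 14 (T(R, z) = -4*(-2) + 6 = 8 + 6 = 14)
a(f, O) = 14
1/(a(261, 25) + 88446) = 1/(14 + 88446) = 1/88460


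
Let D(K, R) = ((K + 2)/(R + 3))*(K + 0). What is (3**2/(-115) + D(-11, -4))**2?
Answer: 129823236/13225 ≈ 9816.5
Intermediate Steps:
D(K, R) = K*(2 + K)/(3 + R) (D(K, R) = ((2 + K)/(3 + R))*K = K*(2 + K)/(3 + R))
(3**2/(-115) + D(-11, -4))**2 = (3**2/(-115) - 11*(2 - 11)/(3 - 4))**2 = (9*(-1/115) - 11*(-9)/(-1))**2 = (-9/115 - 11*(-1)*(-9))**2 = (-9/115 - 99)**2 = (-11394/115)**2 = 129823236/13225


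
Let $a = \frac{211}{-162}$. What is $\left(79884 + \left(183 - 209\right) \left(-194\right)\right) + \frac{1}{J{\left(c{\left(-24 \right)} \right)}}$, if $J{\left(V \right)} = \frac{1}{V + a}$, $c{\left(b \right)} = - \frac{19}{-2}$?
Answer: $\frac{6879832}{81} \approx 84936.0$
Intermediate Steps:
$a = - \frac{211}{162}$ ($a = 211 \left(- \frac{1}{162}\right) = - \frac{211}{162} \approx -1.3025$)
$c{\left(b \right)} = \frac{19}{2}$ ($c{\left(b \right)} = \left(-19\right) \left(- \frac{1}{2}\right) = \frac{19}{2}$)
$J{\left(V \right)} = \frac{1}{- \frac{211}{162} + V}$ ($J{\left(V \right)} = \frac{1}{V - \frac{211}{162}} = \frac{1}{- \frac{211}{162} + V}$)
$\left(79884 + \left(183 - 209\right) \left(-194\right)\right) + \frac{1}{J{\left(c{\left(-24 \right)} \right)}} = \left(79884 + \left(183 - 209\right) \left(-194\right)\right) + \frac{1}{162 \frac{1}{-211 + 162 \cdot \frac{19}{2}}} = \left(79884 - -5044\right) + \frac{1}{162 \frac{1}{-211 + 1539}} = \left(79884 + 5044\right) + \frac{1}{162 \cdot \frac{1}{1328}} = 84928 + \frac{1}{162 \cdot \frac{1}{1328}} = 84928 + \frac{1}{\frac{81}{664}} = 84928 + \frac{664}{81} = \frac{6879832}{81}$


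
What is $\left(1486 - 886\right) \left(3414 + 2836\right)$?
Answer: $3750000$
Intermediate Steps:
$\left(1486 - 886\right) \left(3414 + 2836\right) = 600 \cdot 6250 = 3750000$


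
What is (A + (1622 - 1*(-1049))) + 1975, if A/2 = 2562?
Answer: 9770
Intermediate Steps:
A = 5124 (A = 2*2562 = 5124)
(A + (1622 - 1*(-1049))) + 1975 = (5124 + (1622 - 1*(-1049))) + 1975 = (5124 + (1622 + 1049)) + 1975 = (5124 + 2671) + 1975 = 7795 + 1975 = 9770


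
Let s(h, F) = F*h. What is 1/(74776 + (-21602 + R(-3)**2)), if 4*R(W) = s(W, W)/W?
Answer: 16/850793 ≈ 1.8806e-5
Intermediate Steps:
R(W) = W/4 (R(W) = ((W*W)/W)/4 = (W**2/W)/4 = W/4)
1/(74776 + (-21602 + R(-3)**2)) = 1/(74776 + (-21602 + ((1/4)*(-3))**2)) = 1/(74776 + (-21602 + (-3/4)**2)) = 1/(74776 + (-21602 + 9/16)) = 1/(74776 - 345623/16) = 1/(850793/16) = 16/850793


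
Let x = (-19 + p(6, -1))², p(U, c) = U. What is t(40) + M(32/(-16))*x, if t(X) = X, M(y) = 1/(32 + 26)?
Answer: 2489/58 ≈ 42.914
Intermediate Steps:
x = 169 (x = (-19 + 6)² = (-13)² = 169)
M(y) = 1/58
t(40) + M(32/(-16))*x = 40 + (1/58)*169 = 40 + 169/58 = 2489/58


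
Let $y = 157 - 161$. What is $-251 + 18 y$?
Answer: $-323$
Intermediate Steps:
$y = -4$
$-251 + 18 y = -251 + 18 \left(-4\right) = -251 - 72 = -323$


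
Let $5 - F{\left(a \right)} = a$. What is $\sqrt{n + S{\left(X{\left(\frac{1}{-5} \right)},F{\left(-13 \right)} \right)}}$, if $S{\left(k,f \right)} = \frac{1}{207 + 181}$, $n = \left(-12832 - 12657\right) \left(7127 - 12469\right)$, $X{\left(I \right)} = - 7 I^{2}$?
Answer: $\frac{\sqrt{5124601989465}}{194} \approx 11669.0$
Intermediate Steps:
$F{\left(a \right)} = 5 - a$
$n = 136162238$ ($n = \left(-25489\right) \left(-5342\right) = 136162238$)
$S{\left(k,f \right)} = \frac{1}{388}$
$\sqrt{n + S{\left(X{\left(\frac{1}{-5} \right)},F{\left(-13 \right)} \right)}} = \sqrt{136162238 + \frac{1}{388}} = \sqrt{\frac{52830948345}{388}} = \frac{\sqrt{5124601989465}}{194}$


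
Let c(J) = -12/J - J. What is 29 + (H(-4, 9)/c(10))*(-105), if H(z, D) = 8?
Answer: 104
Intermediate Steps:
c(J) = -J - 12/J
29 + (H(-4, 9)/c(10))*(-105) = 29 + (8/(-1*10 - 12/10))*(-105) = 29 + (8/(-10 - 12*⅒))*(-105) = 29 + (8/(-10 - 6/5))*(-105) = 29 + (8/(-56/5))*(-105) = 29 + (8*(-5/56))*(-105) = 29 - 5/7*(-105) = 29 + 75 = 104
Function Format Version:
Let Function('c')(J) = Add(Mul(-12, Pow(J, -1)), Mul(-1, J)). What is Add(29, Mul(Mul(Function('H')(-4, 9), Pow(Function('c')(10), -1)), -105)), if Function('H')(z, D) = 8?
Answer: 104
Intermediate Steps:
Function('c')(J) = Add(Mul(-1, J), Mul(-12, Pow(J, -1)))
Add(29, Mul(Mul(Function('H')(-4, 9), Pow(Function('c')(10), -1)), -105)) = Add(29, Mul(Mul(8, Pow(Add(Mul(-1, 10), Mul(-12, Pow(10, -1))), -1)), -105)) = Add(29, Mul(Mul(8, Pow(Add(-10, Mul(-12, Rational(1, 10))), -1)), -105)) = Add(29, Mul(Mul(8, Pow(Add(-10, Rational(-6, 5)), -1)), -105)) = Add(29, Mul(Mul(8, Pow(Rational(-56, 5), -1)), -105)) = Add(29, Mul(Mul(8, Rational(-5, 56)), -105)) = Add(29, Mul(Rational(-5, 7), -105)) = Add(29, 75) = 104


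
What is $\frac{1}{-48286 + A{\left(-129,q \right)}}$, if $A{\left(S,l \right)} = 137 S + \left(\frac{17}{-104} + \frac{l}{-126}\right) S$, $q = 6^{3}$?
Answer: $- \frac{728}{47841809} \approx -1.5217 \cdot 10^{-5}$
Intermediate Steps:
$q = 216$
$A{\left(S,l \right)} = 137 S + S \left(- \frac{17}{104} - \frac{l}{126}\right)$ ($A{\left(S,l \right)} = 137 S + \left(17 \left(- \frac{1}{104}\right) + l \left(- \frac{1}{126}\right)\right) S = 137 S + \left(- \frac{17}{104} - \frac{l}{126}\right) S = 137 S + S \left(- \frac{17}{104} - \frac{l}{126}\right)$)
$\frac{1}{-48286 + A{\left(-129,q \right)}} = \frac{1}{-48286 + \frac{1}{6552} \left(-129\right) \left(896553 - 11232\right)} = \frac{1}{-48286 + \frac{1}{6552} \left(-129\right) 885321} = \frac{1}{-48286 - \frac{12689601}{728}} = \frac{1}{- \frac{47841809}{728}} = - \frac{728}{47841809}$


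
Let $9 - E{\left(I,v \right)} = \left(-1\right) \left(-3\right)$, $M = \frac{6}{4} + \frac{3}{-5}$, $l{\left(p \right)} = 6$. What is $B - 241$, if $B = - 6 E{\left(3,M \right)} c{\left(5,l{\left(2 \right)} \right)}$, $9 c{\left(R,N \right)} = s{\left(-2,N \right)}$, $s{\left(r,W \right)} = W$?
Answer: $-265$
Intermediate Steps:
$c{\left(R,N \right)} = \frac{N}{9}$
$M = \frac{9}{10}$ ($M = 6 \cdot \frac{1}{4} + 3 \left(- \frac{1}{5}\right) = \frac{3}{2} - \frac{3}{5} = \frac{9}{10} \approx 0.9$)
$E{\left(I,v \right)} = 6$ ($E{\left(I,v \right)} = 9 - \left(-1\right) \left(-3\right) = 9 - 3 = 6$)
$B = -24$ ($B = \left(-6\right) 6 \cdot \frac{1}{9} \cdot 6 = \left(-36\right) \frac{2}{3} = -24$)
$B - 241 = -24 - 241 = -265$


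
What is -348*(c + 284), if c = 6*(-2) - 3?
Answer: -93612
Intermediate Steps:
c = -15 (c = -12 - 3 = -15)
-348*(c + 284) = -348*(-15 + 284) = -348*269 = -93612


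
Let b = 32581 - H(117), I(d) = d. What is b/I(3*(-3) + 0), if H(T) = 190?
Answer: -3599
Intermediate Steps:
b = 32391 (b = 32581 - 1*190 = 32581 - 190 = 32391)
b/I(3*(-3) + 0) = 32391/(3*(-3) + 0) = 32391/(-9 + 0) = 32391/(-9) = 32391*(-⅑) = -3599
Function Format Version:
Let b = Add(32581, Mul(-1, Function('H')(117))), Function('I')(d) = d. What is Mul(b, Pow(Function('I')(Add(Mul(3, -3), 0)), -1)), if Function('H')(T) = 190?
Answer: -3599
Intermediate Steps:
b = 32391 (b = Add(32581, Mul(-1, 190)) = Add(32581, -190) = 32391)
Mul(b, Pow(Function('I')(Add(Mul(3, -3), 0)), -1)) = Mul(32391, Pow(Add(Mul(3, -3), 0), -1)) = Mul(32391, Pow(Add(-9, 0), -1)) = Mul(32391, Pow(-9, -1)) = Mul(32391, Rational(-1, 9)) = -3599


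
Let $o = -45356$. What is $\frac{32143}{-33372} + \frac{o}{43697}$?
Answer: $- \frac{2918173103}{1458256284} \approx -2.0011$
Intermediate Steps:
$\frac{32143}{-33372} + \frac{o}{43697} = \frac{32143}{-33372} - \frac{45356}{43697} = 32143 \left(- \frac{1}{33372}\right) - \frac{45356}{43697} = - \frac{32143}{33372} - \frac{45356}{43697} = - \frac{2918173103}{1458256284}$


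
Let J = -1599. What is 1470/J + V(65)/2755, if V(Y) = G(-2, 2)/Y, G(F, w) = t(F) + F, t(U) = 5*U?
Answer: -6750242/7342075 ≈ -0.91939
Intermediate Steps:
G(F, w) = 6*F (G(F, w) = 5*F + F = 6*F)
V(Y) = -12/Y (V(Y) = (6*(-2))/Y = -12/Y)
1470/J + V(65)/2755 = 1470/(-1599) - 12/65/2755 = 1470*(-1/1599) - 12*1/65*(1/2755) = -490/533 - 12/65*1/2755 = -490/533 - 12/179075 = -6750242/7342075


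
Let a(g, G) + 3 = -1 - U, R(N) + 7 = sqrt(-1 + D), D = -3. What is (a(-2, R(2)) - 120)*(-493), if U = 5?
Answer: 63597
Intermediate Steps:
R(N) = -7 + 2*I (R(N) = -7 + sqrt(-1 - 3) = -7 + sqrt(-4) = -7 + 2*I)
a(g, G) = -9 (a(g, G) = -3 + (-1 - 1*5) = -3 + (-1 - 5) = -3 - 6 = -9)
(a(-2, R(2)) - 120)*(-493) = (-9 - 120)*(-493) = -129*(-493) = 63597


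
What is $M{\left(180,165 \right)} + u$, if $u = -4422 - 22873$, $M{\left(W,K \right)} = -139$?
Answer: $-27434$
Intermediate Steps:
$u = -27295$ ($u = -4422 - 22873 = -27295$)
$M{\left(180,165 \right)} + u = -139 - 27295 = -27434$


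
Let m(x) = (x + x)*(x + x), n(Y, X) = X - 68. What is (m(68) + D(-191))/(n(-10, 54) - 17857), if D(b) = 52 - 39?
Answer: -18509/17871 ≈ -1.0357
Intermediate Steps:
n(Y, X) = -68 + X
D(b) = 13
m(x) = 4*x² (m(x) = (2*x)*(2*x) = 4*x²)
(m(68) + D(-191))/(n(-10, 54) - 17857) = (4*68² + 13)/((-68 + 54) - 17857) = (4*4624 + 13)/(-14 - 17857) = (18496 + 13)/(-17871) = 18509*(-1/17871) = -18509/17871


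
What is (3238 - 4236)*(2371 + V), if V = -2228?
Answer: -142714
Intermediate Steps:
(3238 - 4236)*(2371 + V) = (3238 - 4236)*(2371 - 2228) = -998*143 = -142714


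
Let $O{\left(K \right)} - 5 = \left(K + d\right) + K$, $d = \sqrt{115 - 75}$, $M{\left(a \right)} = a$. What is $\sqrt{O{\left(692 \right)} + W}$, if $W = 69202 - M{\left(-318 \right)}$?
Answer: $\sqrt{70909 + 2 \sqrt{10}} \approx 266.3$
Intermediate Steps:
$d = 2 \sqrt{10}$ ($d = \sqrt{40} = 2 \sqrt{10} \approx 6.3246$)
$W = 69520$ ($W = 69202 - -318 = 69202 + 318 = 69520$)
$O{\left(K \right)} = 5 + 2 K + 2 \sqrt{10}$ ($O{\left(K \right)} = 5 + \left(\left(K + 2 \sqrt{10}\right) + K\right) = 5 + \left(2 K + 2 \sqrt{10}\right) = 5 + 2 K + 2 \sqrt{10}$)
$\sqrt{O{\left(692 \right)} + W} = \sqrt{\left(5 + 2 \cdot 692 + 2 \sqrt{10}\right) + 69520} = \sqrt{\left(5 + 1384 + 2 \sqrt{10}\right) + 69520} = \sqrt{\left(1389 + 2 \sqrt{10}\right) + 69520} = \sqrt{70909 + 2 \sqrt{10}}$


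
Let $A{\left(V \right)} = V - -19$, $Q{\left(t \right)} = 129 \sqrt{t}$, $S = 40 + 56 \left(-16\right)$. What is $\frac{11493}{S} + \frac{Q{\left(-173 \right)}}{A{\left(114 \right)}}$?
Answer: $- \frac{11493}{856} + \frac{129 i \sqrt{173}}{133} \approx -13.426 + 12.757 i$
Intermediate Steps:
$S = -856$ ($S = 40 - 896 = -856$)
$A{\left(V \right)} = 19 + V$ ($A{\left(V \right)} = V + 19 = 19 + V$)
$\frac{11493}{S} + \frac{Q{\left(-173 \right)}}{A{\left(114 \right)}} = \frac{11493}{-856} + \frac{129 \sqrt{-173}}{19 + 114} = 11493 \left(- \frac{1}{856}\right) + \frac{129 i \sqrt{173}}{133} = - \frac{11493}{856} + 129 i \sqrt{173} \cdot \frac{1}{133} = - \frac{11493}{856} + \frac{129 i \sqrt{173}}{133}$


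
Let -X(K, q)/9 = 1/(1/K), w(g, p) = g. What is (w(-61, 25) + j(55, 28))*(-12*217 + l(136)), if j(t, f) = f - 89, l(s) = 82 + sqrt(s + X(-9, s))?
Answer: 307684 - 122*sqrt(217) ≈ 3.0589e+5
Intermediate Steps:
X(K, q) = -9*K
l(s) = 82 + sqrt(81 + s) (l(s) = 82 + sqrt(s - 9*(-9)) = 82 + sqrt(s + 81) = 82 + sqrt(81 + s))
j(t, f) = -89 + f
(w(-61, 25) + j(55, 28))*(-12*217 + l(136)) = (-61 + (-89 + 28))*(-12*217 + (82 + sqrt(81 + 136))) = (-61 - 61)*(-2604 + (82 + sqrt(217))) = -122*(-2522 + sqrt(217)) = 307684 - 122*sqrt(217)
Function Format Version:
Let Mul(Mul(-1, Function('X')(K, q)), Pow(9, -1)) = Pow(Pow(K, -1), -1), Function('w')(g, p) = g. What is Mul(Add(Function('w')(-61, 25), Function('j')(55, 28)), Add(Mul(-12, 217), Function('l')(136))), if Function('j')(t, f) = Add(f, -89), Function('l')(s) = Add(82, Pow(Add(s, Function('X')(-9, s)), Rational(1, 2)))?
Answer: Add(307684, Mul(-122, Pow(217, Rational(1, 2)))) ≈ 3.0589e+5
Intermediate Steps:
Function('X')(K, q) = Mul(-9, K) (Function('X')(K, q) = Mul(-9, Pow(Pow(K, -1), -1)) = Mul(-9, K))
Function('l')(s) = Add(82, Pow(Add(81, s), Rational(1, 2))) (Function('l')(s) = Add(82, Pow(Add(s, Mul(-9, -9)), Rational(1, 2))) = Add(82, Pow(Add(s, 81), Rational(1, 2))) = Add(82, Pow(Add(81, s), Rational(1, 2))))
Function('j')(t, f) = Add(-89, f)
Mul(Add(Function('w')(-61, 25), Function('j')(55, 28)), Add(Mul(-12, 217), Function('l')(136))) = Mul(Add(-61, Add(-89, 28)), Add(Mul(-12, 217), Add(82, Pow(Add(81, 136), Rational(1, 2))))) = Mul(Add(-61, -61), Add(-2604, Add(82, Pow(217, Rational(1, 2))))) = Mul(-122, Add(-2522, Pow(217, Rational(1, 2)))) = Add(307684, Mul(-122, Pow(217, Rational(1, 2))))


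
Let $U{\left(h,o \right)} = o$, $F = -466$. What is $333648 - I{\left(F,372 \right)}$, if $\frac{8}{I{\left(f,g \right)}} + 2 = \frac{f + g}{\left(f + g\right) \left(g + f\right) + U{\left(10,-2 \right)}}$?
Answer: $\frac{2963163224}{8881} \approx 3.3365 \cdot 10^{5}$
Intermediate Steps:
$I{\left(f,g \right)} = \frac{8}{-2 + \frac{f + g}{-2 + \left(f + g\right)^{2}}}$ ($I{\left(f,g \right)} = \frac{8}{-2 + \frac{f + g}{\left(f + g\right) \left(g + f\right) - 2}} = \frac{8}{-2 + \frac{f + g}{\left(f + g\right) \left(f + g\right) - 2}} = \frac{8}{-2 + \frac{f + g}{\left(f + g\right)^{2} - 2}} = \frac{8}{-2 + \frac{f + g}{-2 + \left(f + g\right)^{2}}}$)
$333648 - I{\left(F,372 \right)} = 333648 - \frac{8 \left(-2 + \left(-466 + 372\right)^{2}\right)}{4 - 466 + 372 - 2 \left(-466 + 372\right)^{2}} = 333648 - \frac{8 \left(-2 + \left(-94\right)^{2}\right)}{4 - 466 + 372 - 2 \left(-94\right)^{2}} = 333648 - \frac{8 \left(-2 + 8836\right)}{4 - 466 + 372 - 17672} = 333648 - 8 \frac{1}{4 - 466 + 372 - 17672} \cdot 8834 = 333648 - 8 \frac{1}{-17762} \cdot 8834 = 333648 - 8 \left(- \frac{1}{17762}\right) 8834 = 333648 - - \frac{35336}{8881} = 333648 + \frac{35336}{8881} = \frac{2963163224}{8881}$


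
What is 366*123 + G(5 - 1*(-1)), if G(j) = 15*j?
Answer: 45108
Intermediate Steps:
366*123 + G(5 - 1*(-1)) = 366*123 + 15*(5 - 1*(-1)) = 45018 + 15*(5 + 1) = 45018 + 15*6 = 45018 + 90 = 45108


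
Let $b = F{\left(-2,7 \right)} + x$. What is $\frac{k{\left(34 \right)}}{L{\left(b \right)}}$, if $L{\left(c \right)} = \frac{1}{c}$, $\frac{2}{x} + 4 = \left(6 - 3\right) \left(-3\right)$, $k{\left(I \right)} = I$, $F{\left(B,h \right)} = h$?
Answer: $\frac{3026}{13} \approx 232.77$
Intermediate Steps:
$x = - \frac{2}{13}$ ($x = \frac{2}{-4 + \left(6 - 3\right) \left(-3\right)} = \frac{2}{-4 + 3 \left(-3\right)} = \frac{2}{-4 - 9} = \frac{2}{-13} = 2 \left(- \frac{1}{13}\right) = - \frac{2}{13} \approx -0.15385$)
$b = \frac{89}{13}$ ($b = 7 - \frac{2}{13} = \frac{89}{13} \approx 6.8462$)
$\frac{k{\left(34 \right)}}{L{\left(b \right)}} = \frac{34}{\frac{1}{\frac{89}{13}}} = \frac{34}{\frac{13}{89}} = 34 \cdot \frac{89}{13} = \frac{3026}{13}$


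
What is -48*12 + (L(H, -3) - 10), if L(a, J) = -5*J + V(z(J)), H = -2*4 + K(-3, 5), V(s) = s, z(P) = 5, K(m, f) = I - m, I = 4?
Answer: -566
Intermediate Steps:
K(m, f) = 4 - m
H = -1 (H = -2*4 + (4 - 1*(-3)) = -8 + (4 + 3) = -8 + 7 = -1)
L(a, J) = 5 - 5*J (L(a, J) = -5*J + 5 = 5 - 5*J)
-48*12 + (L(H, -3) - 10) = -48*12 + ((5 - 5*(-3)) - 10) = -576 + ((5 + 15) - 10) = -576 + (20 - 10) = -576 + 10 = -566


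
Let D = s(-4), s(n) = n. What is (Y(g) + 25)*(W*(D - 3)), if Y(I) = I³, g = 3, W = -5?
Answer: 1820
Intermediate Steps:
D = -4
(Y(g) + 25)*(W*(D - 3)) = (3³ + 25)*(-5*(-4 - 3)) = (27 + 25)*(-5*(-7)) = 52*35 = 1820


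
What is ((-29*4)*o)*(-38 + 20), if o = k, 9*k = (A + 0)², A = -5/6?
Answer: 1450/9 ≈ 161.11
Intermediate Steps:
A = -⅚ (A = -5*⅙ = -⅚ ≈ -0.83333)
k = 25/324 (k = (-⅚ + 0)²/9 = (-⅚)²/9 = (⅑)*(25/36) = 25/324 ≈ 0.077160)
o = 25/324 ≈ 0.077160
((-29*4)*o)*(-38 + 20) = (-29*4*(25/324))*(-38 + 20) = -116*25/324*(-18) = -725/81*(-18) = 1450/9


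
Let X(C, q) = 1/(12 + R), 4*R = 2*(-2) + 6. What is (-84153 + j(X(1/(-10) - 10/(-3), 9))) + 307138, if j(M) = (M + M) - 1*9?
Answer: 5574404/25 ≈ 2.2298e+5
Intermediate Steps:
R = 1/2 (R = (2*(-2) + 6)/4 = (-4 + 6)/4 = (1/4)*2 = 1/2 ≈ 0.50000)
X(C, q) = 2/25 (X(C, q) = 1/(12 + 1/2) = 1/(25/2) = 2/25)
j(M) = -9 + 2*M (j(M) = 2*M - 9 = -9 + 2*M)
(-84153 + j(X(1/(-10) - 10/(-3), 9))) + 307138 = (-84153 + (-9 + 2*(2/25))) + 307138 = (-84153 + (-9 + 4/25)) + 307138 = (-84153 - 221/25) + 307138 = -2104046/25 + 307138 = 5574404/25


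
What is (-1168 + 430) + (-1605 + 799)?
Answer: -1544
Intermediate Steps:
(-1168 + 430) + (-1605 + 799) = -738 - 806 = -1544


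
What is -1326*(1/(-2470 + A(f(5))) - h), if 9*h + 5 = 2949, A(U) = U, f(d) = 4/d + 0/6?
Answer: 8032613849/18519 ≈ 4.3375e+5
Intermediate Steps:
f(d) = 4/d (f(d) = 4/d + 0*(⅙) = 4/d + 0 = 4/d)
h = 2944/9 (h = -5/9 + (⅑)*2949 = -5/9 + 983/3 = 2944/9 ≈ 327.11)
-1326*(1/(-2470 + A(f(5))) - h) = -1326*(1/(-2470 + 4/5) - 1*2944/9) = -1326*(1/(-2470 + 4*(⅕)) - 2944/9) = -1326*(1/(-2470 + ⅘) - 2944/9) = -1326*(1/(-12346/5) - 2944/9) = -1326*(-5/12346 - 2944/9) = -1326*(-36346669/111114) = 8032613849/18519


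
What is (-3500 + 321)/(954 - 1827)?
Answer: 3179/873 ≈ 3.6415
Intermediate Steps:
(-3500 + 321)/(954 - 1827) = -3179/(-873) = -3179*(-1/873) = 3179/873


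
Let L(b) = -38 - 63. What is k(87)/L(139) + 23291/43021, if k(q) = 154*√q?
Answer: 23291/43021 - 154*√87/101 ≈ -13.681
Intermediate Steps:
L(b) = -101
k(87)/L(139) + 23291/43021 = (154*√87)/(-101) + 23291/43021 = (154*√87)*(-1/101) + 23291*(1/43021) = -154*√87/101 + 23291/43021 = 23291/43021 - 154*√87/101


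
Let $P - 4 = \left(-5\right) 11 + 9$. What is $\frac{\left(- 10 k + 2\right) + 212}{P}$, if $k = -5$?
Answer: $- \frac{44}{7} \approx -6.2857$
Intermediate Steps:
$P = -42$ ($P = 4 + \left(\left(-5\right) 11 + 9\right) = 4 + \left(-55 + 9\right) = 4 - 46 = -42$)
$\frac{\left(- 10 k + 2\right) + 212}{P} = \frac{\left(\left(-10\right) \left(-5\right) + 2\right) + 212}{-42} = \left(\left(50 + 2\right) + 212\right) \left(- \frac{1}{42}\right) = \left(52 + 212\right) \left(- \frac{1}{42}\right) = 264 \left(- \frac{1}{42}\right) = - \frac{44}{7}$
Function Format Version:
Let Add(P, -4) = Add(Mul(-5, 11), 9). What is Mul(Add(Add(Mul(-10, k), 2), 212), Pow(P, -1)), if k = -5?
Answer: Rational(-44, 7) ≈ -6.2857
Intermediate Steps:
P = -42 (P = Add(4, Add(Mul(-5, 11), 9)) = Add(4, Add(-55, 9)) = Add(4, -46) = -42)
Mul(Add(Add(Mul(-10, k), 2), 212), Pow(P, -1)) = Mul(Add(Add(Mul(-10, -5), 2), 212), Pow(-42, -1)) = Mul(Add(Add(50, 2), 212), Rational(-1, 42)) = Mul(Add(52, 212), Rational(-1, 42)) = Mul(264, Rational(-1, 42)) = Rational(-44, 7)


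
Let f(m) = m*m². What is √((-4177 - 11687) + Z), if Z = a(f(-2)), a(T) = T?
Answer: 16*I*√62 ≈ 125.98*I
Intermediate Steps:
f(m) = m³
Z = -8 (Z = (-2)³ = -8)
√((-4177 - 11687) + Z) = √((-4177 - 11687) - 8) = √(-15864 - 8) = √(-15872) = 16*I*√62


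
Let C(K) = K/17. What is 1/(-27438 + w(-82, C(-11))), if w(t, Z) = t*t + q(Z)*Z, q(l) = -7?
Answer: -17/352061 ≈ -4.8287e-5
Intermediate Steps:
C(K) = K/17 (C(K) = K*(1/17) = K/17)
w(t, Z) = t**2 - 7*Z (w(t, Z) = t*t - 7*Z = t**2 - 7*Z)
1/(-27438 + w(-82, C(-11))) = 1/(-27438 + ((-82)**2 - 7*(-11)/17)) = 1/(-27438 + (6724 - 7*(-11/17))) = 1/(-27438 + (6724 + 77/17)) = 1/(-27438 + 114385/17) = 1/(-352061/17) = -17/352061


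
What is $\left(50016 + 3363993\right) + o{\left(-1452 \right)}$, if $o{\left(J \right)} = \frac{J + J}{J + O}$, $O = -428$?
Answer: $\frac{802292478}{235} \approx 3.414 \cdot 10^{6}$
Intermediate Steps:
$o{\left(J \right)} = \frac{2 J}{-428 + J}$ ($o{\left(J \right)} = \frac{J + J}{J - 428} = \frac{2 J}{-428 + J}$)
$\left(50016 + 3363993\right) + o{\left(-1452 \right)} = \left(50016 + 3363993\right) + 2 \left(-1452\right) \frac{1}{-428 - 1452} = 3414009 + 2 \left(-1452\right) \frac{1}{-1880} = 3414009 + 2 \left(-1452\right) \left(- \frac{1}{1880}\right) = 3414009 + \frac{363}{235} = \frac{802292478}{235}$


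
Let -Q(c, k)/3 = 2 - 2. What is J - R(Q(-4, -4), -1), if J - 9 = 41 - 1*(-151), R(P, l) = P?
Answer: 201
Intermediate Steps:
Q(c, k) = 0 (Q(c, k) = -3*(2 - 2) = -3*0 = 0)
J = 201 (J = 9 + (41 - 1*(-151)) = 9 + (41 + 151) = 9 + 192 = 201)
J - R(Q(-4, -4), -1) = 201 - 1*0 = 201 + 0 = 201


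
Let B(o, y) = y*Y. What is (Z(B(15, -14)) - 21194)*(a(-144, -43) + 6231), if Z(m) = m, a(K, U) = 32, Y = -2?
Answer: -132562658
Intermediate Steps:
B(o, y) = -2*y (B(o, y) = y*(-2) = -2*y)
(Z(B(15, -14)) - 21194)*(a(-144, -43) + 6231) = (-2*(-14) - 21194)*(32 + 6231) = (28 - 21194)*6263 = -21166*6263 = -132562658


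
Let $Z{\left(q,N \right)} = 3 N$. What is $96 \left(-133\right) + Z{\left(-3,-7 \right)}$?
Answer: $-12789$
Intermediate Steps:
$96 \left(-133\right) + Z{\left(-3,-7 \right)} = 96 \left(-133\right) + 3 \left(-7\right) = -12768 - 21 = -12789$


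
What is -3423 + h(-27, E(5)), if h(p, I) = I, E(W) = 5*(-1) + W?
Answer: -3423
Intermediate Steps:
E(W) = -5 + W
-3423 + h(-27, E(5)) = -3423 + (-5 + 5) = -3423 + 0 = -3423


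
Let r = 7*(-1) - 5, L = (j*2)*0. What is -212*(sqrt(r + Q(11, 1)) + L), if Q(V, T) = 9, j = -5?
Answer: -212*I*sqrt(3) ≈ -367.19*I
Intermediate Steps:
L = 0 (L = -5*2*0 = -10*0 = 0)
r = -12 (r = -7 - 5 = -12)
-212*(sqrt(r + Q(11, 1)) + L) = -212*(sqrt(-12 + 9) + 0) = -212*(sqrt(-3) + 0) = -212*(I*sqrt(3) + 0) = -212*I*sqrt(3)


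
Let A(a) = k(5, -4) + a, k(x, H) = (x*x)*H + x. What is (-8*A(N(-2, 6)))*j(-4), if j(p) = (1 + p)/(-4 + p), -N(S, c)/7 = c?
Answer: 411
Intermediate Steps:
N(S, c) = -7*c
j(p) = (1 + p)/(-4 + p)
k(x, H) = x + H*x² (k(x, H) = x²*H + x = H*x² + x = x + H*x²)
A(a) = -95 + a (A(a) = 5*(1 - 4*5) + a = 5*(1 - 20) + a = 5*(-19) + a = -95 + a)
(-8*A(N(-2, 6)))*j(-4) = (-8*(-95 - 7*6))*((1 - 4)/(-4 - 4)) = (-8*(-95 - 42))*(-3/(-8)) = (-8*(-137))*(-⅛*(-3)) = 1096*(3/8) = 411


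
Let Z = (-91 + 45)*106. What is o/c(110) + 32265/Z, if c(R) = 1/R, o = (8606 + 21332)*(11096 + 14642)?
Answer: 413289110679575/4876 ≈ 8.4760e+10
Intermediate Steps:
Z = -4876 (Z = -46*106 = -4876)
o = 770544244 (o = 29938*25738 = 770544244)
o/c(110) + 32265/Z = 770544244/(1/110) + 32265/(-4876) = 770544244/(1/110) + 32265*(-1/4876) = 770544244*110 - 32265/4876 = 84759866840 - 32265/4876 = 413289110679575/4876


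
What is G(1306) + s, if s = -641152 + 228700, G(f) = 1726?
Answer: -410726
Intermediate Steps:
s = -412452
G(1306) + s = 1726 - 412452 = -410726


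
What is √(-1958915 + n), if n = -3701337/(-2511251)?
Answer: 4*I*√772103511724749458/2511251 ≈ 1399.6*I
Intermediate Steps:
n = 3701337/2511251 (n = -3701337*(-1/2511251) = 3701337/2511251 ≈ 1.4739)
√(-1958915 + n) = √(-1958915 + 3701337/2511251) = √(-4919323551328/2511251) = 4*I*√772103511724749458/2511251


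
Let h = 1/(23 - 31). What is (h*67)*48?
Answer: -402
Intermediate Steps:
h = -⅛ (h = 1/(-8) = -⅛ ≈ -0.12500)
(h*67)*48 = -⅛*67*48 = -67/8*48 = -402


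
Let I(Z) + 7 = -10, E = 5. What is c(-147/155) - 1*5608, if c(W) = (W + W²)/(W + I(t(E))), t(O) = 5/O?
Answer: -1209112252/215605 ≈ -5608.0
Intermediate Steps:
I(Z) = -17 (I(Z) = -7 - 10 = -17)
c(W) = (W + W²)/(-17 + W) (c(W) = (W + W²)/(W - 17) = (W + W²)/(-17 + W))
c(-147/155) - 1*5608 = (-147/155)*(1 - 147/155)/(-17 - 147/155) - 1*5608 = (-147*1/155)*(1 - 147*1/155)/(-17 - 147*1/155) - 5608 = -147*(1 - 147/155)/(155*(-17 - 147/155)) - 5608 = -147/155*8/155/(-2782/155) - 5608 = -147/155*(-155/2782)*8/155 - 5608 = 588/215605 - 5608 = -1209112252/215605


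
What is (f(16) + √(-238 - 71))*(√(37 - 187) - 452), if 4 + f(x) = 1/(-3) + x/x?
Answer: (10 - 3*I*√309)*(452 - 5*I*√6)/3 ≈ 1291.4 - 7986.3*I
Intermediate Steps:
f(x) = -10/3 (f(x) = -4 + (1/(-3) + x/x) = -4 + (1*(-⅓) + 1) = -4 + (-⅓ + 1) = -4 + ⅔ = -10/3)
(f(16) + √(-238 - 71))*(√(37 - 187) - 452) = (-10/3 + √(-238 - 71))*(√(37 - 187) - 452) = (-10/3 + √(-309))*(√(-150) - 452) = (-10/3 + I*√309)*(5*I*√6 - 452) = (-10/3 + I*√309)*(-452 + 5*I*√6) = (-452 + 5*I*√6)*(-10/3 + I*√309)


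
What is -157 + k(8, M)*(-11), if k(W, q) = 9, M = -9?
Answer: -256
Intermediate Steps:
-157 + k(8, M)*(-11) = -157 + 9*(-11) = -157 - 99 = -256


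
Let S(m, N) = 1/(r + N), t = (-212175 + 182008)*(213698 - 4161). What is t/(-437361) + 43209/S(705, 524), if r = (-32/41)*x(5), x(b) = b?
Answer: 403238655428315/17931801 ≈ 2.2487e+7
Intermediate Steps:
t = -6321102679 (t = -30167*209537 = -6321102679)
r = -160/41 (r = -32/41*5 = -160/41 ≈ -3.9024)
S(m, N) = 1/(-160/41 + N)
t/(-437361) + 43209/S(705, 524) = -6321102679/(-437361) + 43209/((41/(-160 + 41*524))) = -6321102679*(-1/437361) + 43209/((41/(-160 + 21484))) = 6321102679/437361 + 43209/((41/21324)) = 6321102679/437361 + 43209/((41*(1/21324))) = 6321102679/437361 + 43209/(41/21324) = 6321102679/437361 + 43209*(21324/41) = 6321102679/437361 + 921388716/41 = 403238655428315/17931801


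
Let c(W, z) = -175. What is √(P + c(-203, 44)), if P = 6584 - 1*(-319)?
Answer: 58*√2 ≈ 82.024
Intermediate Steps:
P = 6903 (P = 6584 + 319 = 6903)
√(P + c(-203, 44)) = √(6903 - 175) = √6728 = 58*√2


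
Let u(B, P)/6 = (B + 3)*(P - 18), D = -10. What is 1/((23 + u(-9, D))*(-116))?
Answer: -1/119596 ≈ -8.3615e-6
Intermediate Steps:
u(B, P) = 6*(-18 + P)*(3 + B) (u(B, P) = 6*((B + 3)*(P - 18)) = 6*((3 + B)*(-18 + P)) = 6*((-18 + P)*(3 + B)) = 6*(-18 + P)*(3 + B))
1/((23 + u(-9, D))*(-116)) = 1/((23 + (-324 - 108*(-9) + 18*(-10) + 6*(-9)*(-10)))*(-116)) = 1/((23 + (-324 + 972 - 180 + 540))*(-116)) = 1/((23 + 1008)*(-116)) = 1/(1031*(-116)) = 1/(-119596) = -1/119596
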